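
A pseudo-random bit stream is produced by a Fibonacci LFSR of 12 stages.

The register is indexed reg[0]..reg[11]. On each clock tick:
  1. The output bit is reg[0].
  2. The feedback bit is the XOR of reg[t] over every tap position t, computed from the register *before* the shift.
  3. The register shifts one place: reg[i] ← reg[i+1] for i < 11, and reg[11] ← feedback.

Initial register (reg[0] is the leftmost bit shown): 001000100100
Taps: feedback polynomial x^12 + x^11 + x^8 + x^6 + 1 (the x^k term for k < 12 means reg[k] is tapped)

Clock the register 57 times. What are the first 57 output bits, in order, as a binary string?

001000100100101011000010111100001011101110010111000110001

k : reg_k → out_k, fb_k
0: 001000100100 → 0, fb=1
1: 010001001001 → 0, fb=0
2: 100010010010 → 1, fb=1
3: 000100100101 → 0, fb=0
4: 001001001010 → 0, fb=1
5: 010010010101 → 0, fb=1
6: 100100101011 → 1, fb=0
7: 001001010110 → 0, fb=0
8: 010010101100 → 0, fb=0
9: 100101011000 → 1, fb=0
10: 001010110000 → 0, fb=1
11: 010101100001 → 0, fb=0
12: 101011000010 → 1, fb=1
13: 010110000101 → 0, fb=1
14: 101100001011 → 1, fb=1
15: 011000010111 → 0, fb=1
16: 110000101111 → 1, fb=0
17: 100001011110 → 1, fb=0
18: 000010111100 → 0, fb=0
19: 000101111000 → 0, fb=0
20: 001011110000 → 0, fb=1
21: 010111100001 → 0, fb=0
22: 101111000010 → 1, fb=1
23: 011110000101 → 0, fb=1
24: 111100001011 → 1, fb=1
25: 111000010111 → 1, fb=0
26: 110000101110 → 1, fb=1
27: 100001011101 → 1, fb=1
28: 000010111011 → 0, fb=1
29: 000101110111 → 0, fb=0
30: 001011101110 → 0, fb=0
31: 010111011100 → 0, fb=1
32: 101110111001 → 1, fb=0
33: 011101110010 → 0, fb=1
34: 111011100101 → 1, fb=1
35: 110111001011 → 1, fb=1
36: 101110010111 → 1, fb=0
37: 011100101110 → 0, fb=0
38: 111001011100 → 1, fb=0
39: 110010111000 → 1, fb=1
40: 100101110001 → 1, fb=1
41: 001011100011 → 0, fb=0
42: 010111000110 → 0, fb=0
43: 101110001100 → 1, fb=0
44: 011100011000 → 0, fb=1
45: 111000110001 → 1, fb=1
46: 110001100011 → 1, fb=1
47: 100011000111 → 1, fb=0
48: 000110001110 → 0, fb=1
49: 001100011101 → 0, fb=0
50: 011000111010 → 0, fb=0
51: 110001110100 → 1, fb=0
52: 100011101000 → 1, fb=1
53: 000111010001 → 0, fb=1
54: 001110100011 → 0, fb=0
55: 011101000110 → 0, fb=0
56: 111010001100 → 1, fb=0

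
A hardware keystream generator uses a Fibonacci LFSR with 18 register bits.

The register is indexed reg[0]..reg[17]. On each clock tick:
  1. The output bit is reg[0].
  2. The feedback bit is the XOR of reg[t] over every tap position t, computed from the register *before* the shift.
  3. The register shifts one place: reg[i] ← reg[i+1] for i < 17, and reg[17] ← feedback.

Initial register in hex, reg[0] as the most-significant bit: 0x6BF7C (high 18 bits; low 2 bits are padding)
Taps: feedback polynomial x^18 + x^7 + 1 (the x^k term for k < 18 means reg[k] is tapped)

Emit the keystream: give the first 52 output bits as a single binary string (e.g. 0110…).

0110101111110111111001000000000101111001001011110111

tick  register→output (feedback)
  0  011010111111011111→0 (1)
  1  110101111110111111→1 (0)
  2  101011111101111110→1 (0)
  3  010111111011111100→0 (1)
  4  101111110111111001→1 (0)
  5  011111101111110010→0 (0)
  6  111111011111100100→1 (0)
  7  111110111111001000→1 (0)
  8  111101111110010000→1 (0)
  9  111011111100100000→1 (0)
 10  110111111001000000→1 (0)
 11  101111110010000000→1 (0)
 12  011111100100000000→0 (0)
 13  111111001000000000→1 (1)
 14  111110010000000001→1 (0)
 15  111100100000000010→1 (1)
 16  111001000000000101→1 (1)
 17  110010000000001011→1 (1)
 18  100100000000010111→1 (1)
 19  001000000000101111→0 (0)
 20  010000000001011110→0 (0)
 21  100000000010111100→1 (1)
 22  000000000101111001→0 (0)
 23  000000001011110010→0 (0)
 24  000000010111100100→0 (1)
 25  000000101111001001→0 (0)
 26  000001011110010010→0 (1)
 27  000010111100100101→0 (1)
 28  000101111001001011→0 (1)
 29  001011110010010111→0 (1)
 30  010111100100101111→0 (0)
 31  101111001001011110→1 (1)
 32  011110010010111101→0 (1)
 33  111100100101111011→1 (1)
 34  111001001011110111→1 (1)
 35  110010010111101111→1 (0)
 36  100100101111011110→1 (1)
 37  001001011110111101→0 (1)
 38  010010111101111011→0 (1)
 39  100101111011110111→1 (0)
 40  001011110111101110→0 (1)
 41  010111101111011101→0 (0)
 42  101111011110111010→1 (0)
 43  011110111101110100→0 (1)
 44  111101111011101001→1 (0)
 45  111011110111010010→1 (0)
 46  110111101110100100→1 (1)
 47  101111011101001001→1 (0)
 48  011110111010010010→0 (1)
 49  111101110100100101→1 (0)
 50  111011101001001010→1 (1)
 51  110111010010010101→1 (0)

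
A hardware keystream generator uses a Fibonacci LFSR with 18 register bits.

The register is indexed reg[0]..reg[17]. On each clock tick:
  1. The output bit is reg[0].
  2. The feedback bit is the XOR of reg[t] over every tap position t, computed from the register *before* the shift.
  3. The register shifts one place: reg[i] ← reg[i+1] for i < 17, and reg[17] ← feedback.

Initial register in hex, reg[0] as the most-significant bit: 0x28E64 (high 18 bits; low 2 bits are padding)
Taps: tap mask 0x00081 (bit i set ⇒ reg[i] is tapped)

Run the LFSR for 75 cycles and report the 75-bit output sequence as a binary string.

001010001110011001010110111100110100101111010101101010000100000001100010000

k : reg_k → out_k, fb_k
0: 001010001110011001 → 0, fb=0
1: 010100011100110010 → 0, fb=1
2: 101000111001100101 → 1, fb=0
3: 010001110011001010 → 0, fb=1
4: 100011100110010101 → 1, fb=1
5: 000111001100101011 → 0, fb=0
6: 001110011001010110 → 0, fb=1
7: 011100110010101101 → 0, fb=1
8: 111001100101011011 → 1, fb=1
9: 110011001010110111 → 1, fb=1
10: 100110010101101111 → 1, fb=0
11: 001100101011011110 → 0, fb=0
12: 011001010110111100 → 0, fb=1
13: 110010101101111001 → 1, fb=1
14: 100101011011110011 → 1, fb=0
15: 001010110111100110 → 0, fb=1
16: 010101101111001101 → 0, fb=0
17: 101011011110011010 → 1, fb=0
18: 010110111100110100 → 0, fb=1
19: 101101111001101001 → 1, fb=0
20: 011011110011010010 → 0, fb=1
21: 110111100110100101 → 1, fb=1
22: 101111001101001011 → 1, fb=1
23: 011110011010010111 → 0, fb=1
24: 111100110100101111 → 1, fb=0
25: 111001101001011110 → 1, fb=1
26: 110011010010111101 → 1, fb=0
27: 100110100101111010 → 1, fb=1
28: 001101001011110101 → 0, fb=0
29: 011010010111101010 → 0, fb=1
30: 110100101111010101 → 1, fb=1
31: 101001011110101011 → 1, fb=0
32: 010010111101010110 → 0, fb=1
33: 100101111010101101 → 1, fb=0
34: 001011110101011010 → 0, fb=1
35: 010111101010110101 → 0, fb=0
36: 101111010101101010 → 1, fb=0
37: 011110101011010100 → 0, fb=0
38: 111101010110101000 → 1, fb=0
39: 111010101101010000 → 1, fb=1
40: 110101011010100001 → 1, fb=0
41: 101010110101000010 → 1, fb=0
42: 010101101010000100 → 0, fb=0
43: 101011010100001000 → 1, fb=0
44: 010110101000010000 → 0, fb=0
45: 101101010000100000 → 1, fb=0
46: 011010100001000000 → 0, fb=0
47: 110101000010000000 → 1, fb=1
48: 101010000100000001 → 1, fb=1
49: 010100001000000011 → 0, fb=0
50: 101000010000000110 → 1, fb=0
51: 010000100000001100 → 0, fb=0
52: 100001000000011000 → 1, fb=1
53: 000010000000110001 → 0, fb=0
54: 000100000001100010 → 0, fb=0
55: 001000000011000100 → 0, fb=0
56: 010000000110001000 → 0, fb=0
57: 100000001100010000 → 1, fb=1
58: 000000011000100001 → 0, fb=1
59: 000000110001000011 → 0, fb=1
60: 000001100010000111 → 0, fb=0
61: 000011000100001110 → 0, fb=0
62: 000110001000011100 → 0, fb=0
63: 001100010000111000 → 0, fb=1
64: 011000100001110001 → 0, fb=0
65: 110001000011100010 → 1, fb=1
66: 100010000111000101 → 1, fb=1
67: 000100001110001011 → 0, fb=0
68: 001000011100010110 → 0, fb=1
69: 010000111000101101 → 0, fb=1
70: 100001110001011011 → 1, fb=0
71: 000011100010110110 → 0, fb=0
72: 000111000101101100 → 0, fb=0
73: 001110001011011000 → 0, fb=0
74: 011100010110110000 → 0, fb=1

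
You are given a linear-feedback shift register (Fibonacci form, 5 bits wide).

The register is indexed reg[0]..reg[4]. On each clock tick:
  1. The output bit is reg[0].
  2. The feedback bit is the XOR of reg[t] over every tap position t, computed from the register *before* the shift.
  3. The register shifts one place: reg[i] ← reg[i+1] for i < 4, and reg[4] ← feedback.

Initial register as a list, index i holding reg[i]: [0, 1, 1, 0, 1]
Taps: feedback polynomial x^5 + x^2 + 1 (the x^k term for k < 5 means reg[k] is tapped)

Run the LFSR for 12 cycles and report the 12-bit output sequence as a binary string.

011011101010

tick  register→output (feedback)
  0  01101→0 (1)
  1  11011→1 (1)
  2  10111→1 (0)
  3  01110→0 (1)
  4  11101→1 (0)
  5  11010→1 (1)
  6  10101→1 (0)
  7  01010→0 (0)
  8  10100→1 (0)
  9  01000→0 (0)
 10  10000→1 (1)
 11  00001→0 (0)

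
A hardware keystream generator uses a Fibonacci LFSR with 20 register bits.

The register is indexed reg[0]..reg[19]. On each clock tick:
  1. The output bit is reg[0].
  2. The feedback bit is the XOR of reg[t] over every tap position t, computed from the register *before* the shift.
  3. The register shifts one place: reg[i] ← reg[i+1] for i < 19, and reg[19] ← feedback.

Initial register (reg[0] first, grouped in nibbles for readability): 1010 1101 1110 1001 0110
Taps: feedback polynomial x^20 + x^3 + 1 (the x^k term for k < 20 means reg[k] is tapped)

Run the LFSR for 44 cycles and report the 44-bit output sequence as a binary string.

k : reg_k → out_k, fb_k
0: 10101101111010010110 → 1, fb=1
1: 01011011110100101101 → 0, fb=1
2: 10110111101001011011 → 1, fb=0
3: 01101111010010110110 → 0, fb=0
4: 11011110100101101100 → 1, fb=0
5: 10111101001011011000 → 1, fb=0
6: 01111010010110110000 → 0, fb=1
7: 11110100101101100001 → 1, fb=0
8: 11101001011011000010 → 1, fb=1
9: 11010010110110000101 → 1, fb=0
10: 10100101101100001010 → 1, fb=1
11: 01001011011000010101 → 0, fb=0
12: 10010110110000101010 → 1, fb=0
13: 00101101100001010100 → 0, fb=0
14: 01011011000010101000 → 0, fb=1
15: 10110110000101010001 → 1, fb=0
16: 01101100001010100010 → 0, fb=0
17: 11011000010101000100 → 1, fb=0
18: 10110000101010001000 → 1, fb=0
19: 01100001010100010000 → 0, fb=0
20: 11000010101000100000 → 1, fb=1
21: 10000101010001000001 → 1, fb=1
22: 00001010100010000011 → 0, fb=0
23: 00010101000100000110 → 0, fb=1
24: 00101010001000001101 → 0, fb=0
25: 01010100010000011010 → 0, fb=1
26: 10101000100000110101 → 1, fb=1
27: 01010001000001101011 → 0, fb=1
28: 10100010000011010111 → 1, fb=1
29: 01000100000110101111 → 0, fb=0
30: 10001000001101011110 → 1, fb=1
31: 00010000011010111101 → 0, fb=1
32: 00100000110101111011 → 0, fb=0
33: 01000001101011110110 → 0, fb=0
34: 10000011010111101100 → 1, fb=1
35: 00000110101111011001 → 0, fb=0
36: 00001101011110110010 → 0, fb=0
37: 00011010111101100100 → 0, fb=1
38: 00110101111011001001 → 0, fb=1
39: 01101011110110010011 → 0, fb=0
40: 11010111101100100110 → 1, fb=0
41: 10101111011001001100 → 1, fb=1
42: 01011110110010011001 → 0, fb=1
43: 10111101100100110011 → 1, fb=0

10101101111010010110110000101010001000001101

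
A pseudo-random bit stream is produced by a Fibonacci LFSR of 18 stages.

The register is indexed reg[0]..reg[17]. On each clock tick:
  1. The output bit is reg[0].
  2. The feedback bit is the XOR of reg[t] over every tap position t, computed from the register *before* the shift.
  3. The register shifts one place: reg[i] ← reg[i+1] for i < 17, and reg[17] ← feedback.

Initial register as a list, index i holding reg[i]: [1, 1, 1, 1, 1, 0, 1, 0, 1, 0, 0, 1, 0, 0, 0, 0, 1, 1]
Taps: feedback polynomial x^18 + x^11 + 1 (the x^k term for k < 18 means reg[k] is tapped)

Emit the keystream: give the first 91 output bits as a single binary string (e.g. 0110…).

step | reg (before) | out | fb
   0 | 111110101001000011 | 1 | 0
   1 | 111101010010000110 | 1 | 1
   2 | 111010100100001101 | 1 | 1
   3 | 110101001000011011 | 1 | 1
   4 | 101010010000110111 | 1 | 1
   5 | 010100100001101111 | 0 | 1
   6 | 101001000011011111 | 1 | 0
   7 | 010010000110111110 | 0 | 0
   8 | 100100001101111100 | 1 | 0
   9 | 001000011011111000 | 0 | 1
  10 | 010000110111110001 | 0 | 1
  11 | 100001101111100011 | 1 | 0
  12 | 000011011111000110 | 0 | 1
  13 | 000110111110001101 | 0 | 0
  14 | 001101111100011010 | 0 | 0
  15 | 011011111000110100 | 0 | 0
  16 | 110111110001101000 | 1 | 0
  17 | 101111100011010000 | 1 | 0
  18 | 011111000110100000 | 0 | 0
  19 | 111110001101000000 | 1 | 0
  20 | 111100011010000000 | 1 | 1
  21 | 111000110100000001 | 1 | 1
  22 | 110001101000000011 | 1 | 1
  23 | 100011010000000111 | 1 | 1
  24 | 000110100000001111 | 0 | 0
  25 | 001101000000011110 | 0 | 0
  26 | 011010000000111100 | 0 | 0
  27 | 110100000001111000 | 1 | 0
  28 | 101000000011110000 | 1 | 0
  29 | 010000000111100000 | 0 | 1
  30 | 100000001111000001 | 1 | 0
  31 | 000000011110000010 | 0 | 0
  32 | 000000111100000100 | 0 | 0
  33 | 000001111000001000 | 0 | 0
  34 | 000011110000010000 | 0 | 0
  35 | 000111100000100000 | 0 | 0
  36 | 001111000001000000 | 0 | 1
  37 | 011110000010000001 | 0 | 0
  38 | 111100000100000010 | 1 | 1
  39 | 111000001000000101 | 1 | 1
  40 | 110000010000001011 | 1 | 1
  41 | 100000100000010111 | 1 | 1
  42 | 000001000000101111 | 0 | 0
  43 | 000010000001011110 | 0 | 1
  44 | 000100000010111101 | 0 | 0
  45 | 001000000101111010 | 0 | 1
  46 | 010000001011110101 | 0 | 1
  47 | 100000010111101011 | 1 | 0
  48 | 000000101111010110 | 0 | 1
  49 | 000001011110101101 | 0 | 0
  50 | 000010111101011010 | 0 | 1
  51 | 000101111010110101 | 0 | 0
  52 | 001011110101101010 | 0 | 1
  53 | 010111101011010101 | 0 | 1
  54 | 101111010110101011 | 1 | 1
  55 | 011110101101010111 | 0 | 1
  56 | 111101011010101111 | 1 | 1
  57 | 111010110101011111 | 1 | 0
  58 | 110101101010111110 | 1 | 1
  59 | 101011010101111101 | 1 | 0
  60 | 010110101011111010 | 0 | 1
  61 | 101101010111110101 | 1 | 0
  62 | 011010101111101010 | 0 | 1
  63 | 110101011111010101 | 1 | 0
  64 | 101010111110101010 | 1 | 1
  65 | 010101111101010101 | 0 | 1
  66 | 101011111010101011 | 1 | 1
  67 | 010111110101010111 | 0 | 1
  68 | 101111101010101111 | 1 | 1
  69 | 011111010101011111 | 0 | 1
  70 | 111110101010111111 | 1 | 1
  71 | 111101010101111111 | 1 | 0
  72 | 111010101011111110 | 1 | 0
  73 | 110101010111111100 | 1 | 0
  74 | 101010101111111000 | 1 | 0
  75 | 010101011111110000 | 0 | 1
  76 | 101010111111100001 | 1 | 0
  77 | 010101111111000010 | 0 | 1
  78 | 101011111110000101 | 1 | 1
  79 | 010111111100001011 | 0 | 0
  80 | 101111111000010110 | 1 | 1
  81 | 011111110000101101 | 0 | 0
  82 | 111111100001011010 | 1 | 0
  83 | 111111000010110100 | 1 | 1
  84 | 111110000101101001 | 1 | 0
  85 | 111100001011010010 | 1 | 0
  86 | 111000010110100100 | 1 | 1
  87 | 110000101101001001 | 1 | 0
  88 | 100001011010010010 | 1 | 1
  89 | 000010110100100101 | 0 | 0
  90 | 000101101001001010 | 0 | 1

1111101010010000110111110001101000000011110000010000001011110101101010111110101010111111100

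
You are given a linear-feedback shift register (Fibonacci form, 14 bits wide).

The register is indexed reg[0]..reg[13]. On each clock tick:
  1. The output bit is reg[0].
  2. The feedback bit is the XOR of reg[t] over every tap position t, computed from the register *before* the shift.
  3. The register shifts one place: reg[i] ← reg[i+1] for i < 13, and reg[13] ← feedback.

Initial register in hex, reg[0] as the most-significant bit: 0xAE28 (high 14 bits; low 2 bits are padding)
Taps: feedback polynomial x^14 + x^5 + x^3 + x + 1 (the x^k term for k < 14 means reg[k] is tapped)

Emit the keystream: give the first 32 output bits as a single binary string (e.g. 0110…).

10101110001010010001100001000011

k : reg_k → out_k, fb_k
0: 10101110001010 → 1, fb=0
1: 01011100010100 → 0, fb=1
2: 10111000101001 → 1, fb=0
3: 01110001010010 → 0, fb=0
4: 11100010100100 → 1, fb=0
5: 11000101001000 → 1, fb=1
6: 10001010010001 → 1, fb=1
7: 00010100100011 → 0, fb=0
8: 00101001000110 → 0, fb=0
9: 01010010001100 → 0, fb=0
10: 10100100011000 → 1, fb=0
11: 01001000110000 → 0, fb=1
12: 10010001100001 → 1, fb=0
13: 00100011000010 → 0, fb=0
14: 01000110000100 → 0, fb=0
15: 10001100001000 → 1, fb=0
16: 00011000010000 → 0, fb=1
17: 00110000100001 → 0, fb=1
18: 01100001000011 → 0, fb=1
19: 11000010000111 → 1, fb=0
20: 10000100001110 → 1, fb=0
21: 00001000011100 → 0, fb=0
22: 00010000111000 → 0, fb=1
23: 00100001110001 → 0, fb=0
24: 01000011100010 → 0, fb=1
25: 10000111000101 → 1, fb=0
26: 00001110001010 → 0, fb=1
27: 00011100010101 → 0, fb=0
28: 00111000101010 → 0, fb=1
29: 01110001010101 → 0, fb=0
30: 11100010101010 → 1, fb=0
31: 11000101010100 → 1, fb=1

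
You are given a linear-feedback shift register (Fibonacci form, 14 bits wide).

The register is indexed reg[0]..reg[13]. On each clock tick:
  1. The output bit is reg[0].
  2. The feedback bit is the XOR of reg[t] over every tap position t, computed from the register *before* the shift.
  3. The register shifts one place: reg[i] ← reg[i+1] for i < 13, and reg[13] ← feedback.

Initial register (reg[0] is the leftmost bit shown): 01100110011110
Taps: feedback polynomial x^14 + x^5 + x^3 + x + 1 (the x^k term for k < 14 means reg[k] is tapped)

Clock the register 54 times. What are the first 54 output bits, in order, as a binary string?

k : reg_k → out_k, fb_k
0: 01100110011110 → 0, fb=0
1: 11001100111100 → 1, fb=1
2: 10011001111001 → 1, fb=0
3: 00110011110010 → 0, fb=1
4: 01100111100101 → 0, fb=0
5: 11001111001010 → 1, fb=1
6: 10011110010101 → 1, fb=1
7: 00111100101011 → 0, fb=0
8: 01111001010110 → 0, fb=0
9: 11110010101100 → 1, fb=1
10: 11100101011001 → 1, fb=1
11: 11001010110011 → 1, fb=0
12: 10010101100110 → 1, fb=1
13: 00101011001101 → 0, fb=0
14: 01010110011010 → 0, fb=1
15: 10101100110101 → 1, fb=0
16: 01011001101010 → 0, fb=0
17: 10110011010100 → 1, fb=0
18: 01100110101000 → 0, fb=0
19: 11001101010000 → 1, fb=1
20: 10011010100001 → 1, fb=0
21: 00110101000010 → 0, fb=0
22: 01101010000100 → 0, fb=1
23: 11010100001001 → 1, fb=0
24: 10101000010010 → 1, fb=1
25: 01010000100101 → 0, fb=0
26: 10100001001010 → 1, fb=1
27: 01000010010101 → 0, fb=1
28: 10000100101011 → 1, fb=0
29: 00001001010110 → 0, fb=0
30: 00010010101100 → 0, fb=1
31: 00100101011001 → 0, fb=1
32: 01001010110011 → 0, fb=1
33: 10010101100111 → 1, fb=1
34: 00101011001111 → 0, fb=0
35: 01010110011110 → 0, fb=1
36: 10101100111101 → 1, fb=0
37: 01011001111010 → 0, fb=0
38: 10110011110100 → 1, fb=0
39: 01100111101000 → 0, fb=0
40: 11001111010000 → 1, fb=1
41: 10011110100001 → 1, fb=1
42: 00111101000011 → 0, fb=0
43: 01111010000110 → 0, fb=0
44: 11110100001100 → 1, fb=0
45: 11101000011000 → 1, fb=0
46: 11010000110000 → 1, fb=1
47: 10100001100001 → 1, fb=1
48: 01000011000011 → 0, fb=1
49: 10000110000111 → 1, fb=0
50: 00001100001110 → 0, fb=1
51: 00011000011101 → 0, fb=1
52: 00110000111011 → 0, fb=1
53: 01100001110111 → 0, fb=1

011001100111100101011001101010000100101011001111010000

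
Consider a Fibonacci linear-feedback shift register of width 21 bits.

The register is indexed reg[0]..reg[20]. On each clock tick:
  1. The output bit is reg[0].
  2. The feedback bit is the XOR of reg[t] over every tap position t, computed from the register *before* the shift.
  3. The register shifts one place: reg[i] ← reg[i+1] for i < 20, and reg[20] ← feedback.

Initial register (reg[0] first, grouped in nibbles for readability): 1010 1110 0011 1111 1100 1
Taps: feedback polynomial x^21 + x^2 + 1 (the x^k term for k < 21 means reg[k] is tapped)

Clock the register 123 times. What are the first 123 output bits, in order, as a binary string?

k : reg_k → out_k, fb_k
0: 101011100011111111001 → 1, fb=0
1: 010111000111111110010 → 0, fb=0
2: 101110001111111100100 → 1, fb=0
3: 011100011111111001000 → 0, fb=1
4: 111000111111110010001 → 1, fb=0
5: 110001111111100100010 → 1, fb=1
6: 100011111111001000101 → 1, fb=1
7: 000111111110010001011 → 0, fb=0
8: 001111111100100010110 → 0, fb=1
9: 011111111001000101101 → 0, fb=1
10: 111111110010001011011 → 1, fb=0
11: 111111100100010110110 → 1, fb=0
12: 111111001000101101100 → 1, fb=0
13: 111110010001011011000 → 1, fb=0
14: 111100100010110110000 → 1, fb=0
15: 111001000101101100000 → 1, fb=0
16: 110010001011011000000 → 1, fb=1
17: 100100010110110000001 → 1, fb=1
18: 001000101101100000011 → 0, fb=1
19: 010001011011000000111 → 0, fb=0
20: 100010110110000001110 → 1, fb=1
21: 000101101100000011101 → 0, fb=0
22: 001011011000000111010 → 0, fb=1
23: 010110110000001110101 → 0, fb=0
24: 101101100000011101010 → 1, fb=0
25: 011011000000111010100 → 0, fb=1
26: 110110000001110101001 → 1, fb=1
27: 101100000011101010011 → 1, fb=0
28: 011000000111010100110 → 0, fb=1
29: 110000001110101001101 → 1, fb=1
30: 100000011101010011011 → 1, fb=1
31: 000000111010100110111 → 0, fb=0
32: 000001110101001101110 → 0, fb=0
33: 000011101010011011100 → 0, fb=0
34: 000111010100110111000 → 0, fb=0
35: 001110101001101110000 → 0, fb=1
36: 011101010011011100001 → 0, fb=1
37: 111010100110111000011 → 1, fb=0
38: 110101001101110000110 → 1, fb=1
39: 101010011011100001101 → 1, fb=0
40: 010100110111000011010 → 0, fb=0
41: 101001101110000110100 → 1, fb=0
42: 010011011100001101000 → 0, fb=0
43: 100110111000011010000 → 1, fb=1
44: 001101110000110100001 → 0, fb=1
45: 011011100001101000011 → 0, fb=1
46: 110111000011010000111 → 1, fb=1
47: 101110000110100001111 → 1, fb=0
48: 011100001101000011110 → 0, fb=1
49: 111000011010000111101 → 1, fb=0
50: 110000110100001111010 → 1, fb=1
51: 100001101000011110101 → 1, fb=1
52: 000011010000111101011 → 0, fb=0
53: 000110100001111010110 → 0, fb=0
54: 001101000011110101100 → 0, fb=1
55: 011010000111101011001 → 0, fb=1
56: 110100001111010110011 → 1, fb=1
57: 101000011110101100111 → 1, fb=0
58: 010000111101011001110 → 0, fb=0
59: 100001111010110011100 → 1, fb=1
60: 000011110101100111001 → 0, fb=0
61: 000111101011001110010 → 0, fb=0
62: 001111010110011100100 → 0, fb=1
63: 011110101100111001001 → 0, fb=1
64: 111101011001110010011 → 1, fb=0
65: 111010110011100100110 → 1, fb=0
66: 110101100111001001100 → 1, fb=1
67: 101011001110010011001 → 1, fb=0
68: 010110011100100110010 → 0, fb=0
69: 101100111001001100100 → 1, fb=0
70: 011001110010011001000 → 0, fb=1
71: 110011100100110010001 → 1, fb=1
72: 100111001001100100011 → 1, fb=1
73: 001110010011001000111 → 0, fb=1
74: 011100100110010001111 → 0, fb=1
75: 111001001100100011111 → 1, fb=0
76: 110010011001000111110 → 1, fb=1
77: 100100110010001111101 → 1, fb=1
78: 001001100100011111011 → 0, fb=1
79: 010011001000111110111 → 0, fb=0
80: 100110010001111101110 → 1, fb=1
81: 001100100011111011101 → 0, fb=1
82: 011001000111110111011 → 0, fb=1
83: 110010001111101110111 → 1, fb=1
84: 100100011111011101111 → 1, fb=1
85: 001000111110111011111 → 0, fb=1
86: 010001111101110111111 → 0, fb=0
87: 100011111011101111110 → 1, fb=1
88: 000111110111011111101 → 0, fb=0
89: 001111101110111111010 → 0, fb=1
90: 011111011101111110101 → 0, fb=1
91: 111110111011111101011 → 1, fb=0
92: 111101110111111010110 → 1, fb=0
93: 111011101111110101100 → 1, fb=0
94: 110111011111101011000 → 1, fb=1
95: 101110111111010110001 → 1, fb=0
96: 011101111110101100010 → 0, fb=1
97: 111011111101011000101 → 1, fb=0
98: 110111111010110001010 → 1, fb=1
99: 101111110101100010101 → 1, fb=0
100: 011111101011000101010 → 0, fb=1
101: 111111010110001010101 → 1, fb=0
102: 111110101100010101010 → 1, fb=0
103: 111101011000101010100 → 1, fb=0
104: 111010110001010101000 → 1, fb=0
105: 110101100010101010000 → 1, fb=1
106: 101011000101010100001 → 1, fb=0
107: 010110001010101000010 → 0, fb=0
108: 101100010101010000100 → 1, fb=0
109: 011000101010100001000 → 0, fb=1
110: 110001010101000010001 → 1, fb=1
111: 100010101010000100011 → 1, fb=1
112: 000101010100001000111 → 0, fb=0
113: 001010101000010001110 → 0, fb=1
114: 010101010000100011101 → 0, fb=0
115: 101010100001000111010 → 1, fb=0
116: 010101000010001110100 → 0, fb=0
117: 101010000100011101000 → 1, fb=0
118: 010100001000111010000 → 0, fb=0
119: 101000010001110100000 → 1, fb=0
120: 010000100011101000000 → 0, fb=0
121: 100001000111010000000 → 1, fb=1
122: 000010001110100000001 → 0, fb=0

101011100011111111001000101101100000011101010011011100001101000011110101100111001001100100011111011101111110101100010101010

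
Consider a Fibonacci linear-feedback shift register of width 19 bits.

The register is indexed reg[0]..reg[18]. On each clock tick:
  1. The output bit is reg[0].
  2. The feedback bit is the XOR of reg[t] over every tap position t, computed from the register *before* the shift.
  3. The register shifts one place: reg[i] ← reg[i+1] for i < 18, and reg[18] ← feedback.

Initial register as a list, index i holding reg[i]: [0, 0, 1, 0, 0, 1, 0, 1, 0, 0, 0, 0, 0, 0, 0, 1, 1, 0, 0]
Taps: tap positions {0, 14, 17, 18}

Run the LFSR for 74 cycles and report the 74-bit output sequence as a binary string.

step | reg (before) | out | fb
   0 | 0010010100000001100 | 0 | 0
   1 | 0100101000000011000 | 0 | 1
   2 | 1001010000000110001 | 1 | 1
   3 | 0010100000001100011 | 0 | 0
   4 | 0101000000011000110 | 0 | 1
   5 | 1010000000110001101 | 1 | 0
   6 | 0100000001100011010 | 0 | 0
   7 | 1000000011000110100 | 1 | 0
   8 | 0000000110001101000 | 0 | 0
   9 | 0000001100011010000 | 0 | 1
  10 | 0000011000110100001 | 0 | 1
  11 | 0000110001101000011 | 0 | 0
  12 | 0001100011010000110 | 0 | 1
  13 | 0011000110100001101 | 0 | 1
  14 | 0110001101000011011 | 0 | 1
  15 | 1100011010000110111 | 1 | 0
  16 | 1000110100001101110 | 1 | 0
  17 | 0001101000011011100 | 0 | 1
  18 | 0011010000110111001 | 0 | 0
  19 | 0110100001101110010 | 0 | 0
  20 | 1101000011011100100 | 1 | 1
  21 | 1010000110111001001 | 1 | 0
  22 | 0100001101110010010 | 0 | 0
  23 | 1000011011100100100 | 1 | 1
  24 | 0000110111001001001 | 0 | 1
  25 | 0001101110010010011 | 0 | 1
  26 | 0011011100100100111 | 0 | 0
  27 | 0110111001001001110 | 0 | 1
  28 | 1101110010010011101 | 1 | 1
  29 | 1011100100100111011 | 1 | 0
  30 | 0111001001001110110 | 0 | 0
  31 | 1110010010011101100 | 1 | 1
  32 | 1100100100111011001 | 1 | 1
  33 | 1001001001110110011 | 1 | 0
  34 | 0010010011101100110 | 0 | 1
  35 | 0100100111011001101 | 0 | 1
  36 | 1001001110110011011 | 1 | 0
  37 | 0010011101100110110 | 0 | 0
  38 | 0100111011001101100 | 0 | 0
  39 | 1001110110011011000 | 1 | 0
  40 | 0011101100110110000 | 0 | 1
  41 | 0111011001101100001 | 0 | 1
  42 | 1110110011011000011 | 1 | 1
  43 | 1101100110110000111 | 1 | 1
  44 | 1011001101100001111 | 1 | 1
  45 | 0110011011000011111 | 0 | 1
  46 | 1100110110000111111 | 1 | 0
  47 | 1001101100001111110 | 1 | 1
  48 | 0011011000011111101 | 0 | 0
  49 | 0110110000111111010 | 0 | 0
  50 | 1101100001111110100 | 1 | 0
  51 | 1011000011111101000 | 1 | 1
  52 | 0110000111111010001 | 0 | 0
  53 | 1100001111110100010 | 1 | 0
  54 | 1000011111101000100 | 1 | 1
  55 | 0000111111010001001 | 0 | 1
  56 | 0001111110100010011 | 0 | 1
  57 | 0011111101000100111 | 0 | 0
  58 | 0111111010001001110 | 0 | 1
  59 | 1111110100010011101 | 1 | 1
  60 | 1111101000100111011 | 1 | 0
  61 | 1111010001001110110 | 1 | 1
  62 | 1110100010011101101 | 1 | 0
  63 | 1101000100111011010 | 1 | 1
  64 | 1010001001110110101 | 1 | 1
  65 | 0100010011101101011 | 0 | 0
  66 | 1000100111011010110 | 1 | 1
  67 | 0001001110110101101 | 0 | 1
  68 | 0010011101101011011 | 0 | 1
  69 | 0100111011010110111 | 0 | 1
  70 | 1001110110101101111 | 1 | 1
  71 | 0011101101011011111 | 0 | 1
  72 | 0111011010110111111 | 0 | 1
  73 | 1110110101101111111 | 1 | 0

00100101000000011000110100001101110010010011101100110110000111111010001001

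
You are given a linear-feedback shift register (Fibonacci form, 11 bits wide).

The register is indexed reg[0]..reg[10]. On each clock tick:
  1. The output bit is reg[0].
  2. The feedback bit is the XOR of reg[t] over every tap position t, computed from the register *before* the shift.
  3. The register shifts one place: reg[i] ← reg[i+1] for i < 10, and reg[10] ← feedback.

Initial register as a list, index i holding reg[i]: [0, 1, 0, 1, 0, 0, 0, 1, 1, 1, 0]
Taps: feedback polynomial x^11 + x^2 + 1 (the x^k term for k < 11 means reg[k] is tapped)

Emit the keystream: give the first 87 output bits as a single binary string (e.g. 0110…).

010100011100001011011001001101111011110100101001001100011011111011101000101010010100000

step | reg (before) | out | fb
   0 | 01010001110 | 0 | 0
   1 | 10100011100 | 1 | 0
   2 | 01000111000 | 0 | 0
   3 | 10001110000 | 1 | 1
   4 | 00011100001 | 0 | 0
   5 | 00111000010 | 0 | 1
   6 | 01110000101 | 0 | 1
   7 | 11100001011 | 1 | 0
   8 | 11000010110 | 1 | 1
   9 | 10000101101 | 1 | 1
  10 | 00001011011 | 0 | 0
  11 | 00010110110 | 0 | 0
  12 | 00101101100 | 0 | 1
  13 | 01011011001 | 0 | 0
  14 | 10110110010 | 1 | 0
  15 | 01101100100 | 0 | 1
  16 | 11011001001 | 1 | 1
  17 | 10110010011 | 1 | 0
  18 | 01100100110 | 0 | 1
  19 | 11001001101 | 1 | 1
  20 | 10010011011 | 1 | 1
  21 | 00100110111 | 0 | 1
  22 | 01001101111 | 0 | 0
  23 | 10011011110 | 1 | 1
  24 | 00110111101 | 0 | 1
  25 | 01101111011 | 0 | 1
  26 | 11011110111 | 1 | 1
  27 | 10111101111 | 1 | 0
  28 | 01111011110 | 0 | 1
  29 | 11110111101 | 1 | 0
  30 | 11101111010 | 1 | 0
  31 | 11011110100 | 1 | 1
  32 | 10111101001 | 1 | 0
  33 | 01111010010 | 0 | 1
  34 | 11110100101 | 1 | 0
  35 | 11101001010 | 1 | 0
  36 | 11010010100 | 1 | 1
  37 | 10100101001 | 1 | 0
  38 | 01001010010 | 0 | 0
  39 | 10010100100 | 1 | 1
  40 | 00101001001 | 0 | 1
  41 | 01010010011 | 0 | 0
  42 | 10100100110 | 1 | 0
  43 | 01001001100 | 0 | 0
  44 | 10010011000 | 1 | 1
  45 | 00100110001 | 0 | 1
  46 | 01001100011 | 0 | 0
  47 | 10011000110 | 1 | 1
  48 | 00110001101 | 0 | 1
  49 | 01100011011 | 0 | 1
  50 | 11000110111 | 1 | 1
  51 | 10001101111 | 1 | 1
  52 | 00011011111 | 0 | 0
  53 | 00110111110 | 0 | 1
  54 | 01101111101 | 0 | 1
  55 | 11011111011 | 1 | 1
  56 | 10111110111 | 1 | 0
  57 | 01111101110 | 0 | 1
  58 | 11111011101 | 1 | 0
  59 | 11110111010 | 1 | 0
  60 | 11101110100 | 1 | 0
  61 | 11011101000 | 1 | 1
  62 | 10111010001 | 1 | 0
  63 | 01110100010 | 0 | 1
  64 | 11101000101 | 1 | 0
  65 | 11010001010 | 1 | 1
  66 | 10100010101 | 1 | 0
  67 | 01000101010 | 0 | 0
  68 | 10001010100 | 1 | 1
  69 | 00010101001 | 0 | 0
  70 | 00101010010 | 0 | 1
  71 | 01010100101 | 0 | 0
  72 | 10101001010 | 1 | 0
  73 | 01010010100 | 0 | 0
  74 | 10100101000 | 1 | 0
  75 | 01001010000 | 0 | 0
  76 | 10010100000 | 1 | 1
  77 | 00101000001 | 0 | 1
  78 | 01010000011 | 0 | 0
  79 | 10100000110 | 1 | 0
  80 | 01000001100 | 0 | 0
  81 | 10000011000 | 1 | 1
  82 | 00000110001 | 0 | 0
  83 | 00001100010 | 0 | 0
  84 | 00011000100 | 0 | 0
  85 | 00110001000 | 0 | 1
  86 | 01100010001 | 0 | 1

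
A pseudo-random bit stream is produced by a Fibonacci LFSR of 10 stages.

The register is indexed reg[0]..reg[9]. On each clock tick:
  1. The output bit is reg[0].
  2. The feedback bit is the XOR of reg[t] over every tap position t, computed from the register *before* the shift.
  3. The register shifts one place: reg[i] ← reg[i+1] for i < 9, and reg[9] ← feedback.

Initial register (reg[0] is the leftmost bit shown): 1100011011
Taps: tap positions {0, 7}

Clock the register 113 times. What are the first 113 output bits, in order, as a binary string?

11000110111011000011110010011100101100010000110111111100111000110101001010000100001001011011111010111000101110010

tick  register→output (feedback)
  0  1100011011→1 (1)
  1  1000110111→1 (0)
  2  0001101110→0 (1)
  3  0011011101→0 (1)
  4  0110111011→0 (0)
  5  1101110110→1 (0)
  6  1011101100→1 (0)
  7  0111011000→0 (0)
  8  1110110000→1 (1)
  9  1101100001→1 (1)
 10  1011000011→1 (1)
 11  0110000111→0 (1)
 12  1100001111→1 (0)
 13  1000011110→1 (0)
 14  0000111100→0 (1)
 15  0001111001→0 (0)
 16  0011110010→0 (0)
 17  0111100100→0 (1)
 18  1111001001→1 (1)
 19  1110010011→1 (1)
 20  1100100111→1 (0)
 21  1001001110→1 (0)
 22  0010011100→0 (1)
 23  0100111001→0 (0)
 24  1001110010→1 (1)
 25  0011100101→0 (1)
 26  0111001011→0 (0)
 27  1110010110→1 (0)
 28  1100101100→1 (0)
 29  1001011000→1 (1)
 30  0010110001→0 (0)
 31  0101100010→0 (0)
 32  1011000100→1 (0)
 33  0110001000→0 (0)
 34  1100010000→1 (1)
 35  1000100001→1 (1)
 36  0001000011→0 (0)
 37  0010000110→0 (1)
 38  0100001101→0 (1)
 39  1000011011→1 (1)
 40  0000110111→0 (1)
 41  0001101111→0 (1)
 42  0011011111→0 (1)
 43  0110111111→0 (1)
 44  1101111111→1 (0)
 45  1011111110→1 (0)
 46  0111111100→0 (1)
 47  1111111001→1 (1)
 48  1111110011→1 (1)
 49  1111100111→1 (0)
 50  1111001110→1 (0)
 51  1110011100→1 (0)
 52  1100111000→1 (1)
 53  1001110001→1 (1)
 54  0011100011→0 (0)
 55  0111000110→0 (1)
 56  1110001101→1 (0)
 57  1100011010→1 (1)
 58  1000110101→1 (0)
 59  0001101010→0 (0)
 60  0011010100→0 (1)
 61  0110101001→0 (0)
 62  1101010010→1 (1)
 63  1010100101→1 (0)
 64  0101001010→0 (0)
 65  1010010100→1 (0)
 66  0100101000→0 (0)
 67  1001010000→1 (1)
 68  0010100001→0 (0)
 69  0101000010→0 (0)
 70  1010000100→1 (0)
 71  0100001000→0 (0)
 72  1000010000→1 (1)
 73  0000100001→0 (0)
 74  0001000010→0 (0)
 75  0010000100→0 (1)
 76  0100001001→0 (0)
 77  1000010010→1 (1)
 78  0000100101→0 (1)
 79  0001001011→0 (0)
 80  0010010110→0 (1)
 81  0100101101→0 (1)
 82  1001011011→1 (1)
 83  0010110111→0 (1)
 84  0101101111→0 (1)
 85  1011011111→1 (0)
 86  0110111110→0 (1)
 87  1101111101→1 (0)
 88  1011111010→1 (1)
 89  0111110101→0 (1)
 90  1111101011→1 (1)
 91  1111010111→1 (0)
 92  1110101110→1 (0)
 93  1101011100→1 (0)
 94  1010111000→1 (1)
 95  0101110001→0 (0)
 96  1011100010→1 (1)
 97  0111000101→0 (1)
 98  1110001011→1 (1)
 99  1100010111→1 (0)
100  1000101110→1 (0)
101  0001011100→0 (1)
102  0010111001→0 (0)
103  0101110010→0 (0)
104  1011100100→1 (0)
105  0111001000→0 (0)
106  1110010000→1 (1)
107  1100100001→1 (1)
108  1001000011→1 (1)
109  0010000111→0 (1)
110  0100001111→0 (1)
111  1000011111→1 (0)
112  0000111110→0 (1)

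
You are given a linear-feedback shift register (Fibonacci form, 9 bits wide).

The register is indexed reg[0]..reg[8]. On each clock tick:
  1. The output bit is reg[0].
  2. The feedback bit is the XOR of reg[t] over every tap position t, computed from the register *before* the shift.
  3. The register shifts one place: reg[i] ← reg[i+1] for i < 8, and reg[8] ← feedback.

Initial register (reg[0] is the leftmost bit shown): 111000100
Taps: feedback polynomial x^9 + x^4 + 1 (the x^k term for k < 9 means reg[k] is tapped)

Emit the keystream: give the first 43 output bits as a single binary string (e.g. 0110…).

step | reg (before) | out | fb
   0 | 111000100 | 1 | 1
   1 | 110001001 | 1 | 1
   2 | 100010011 | 1 | 0
   3 | 000100110 | 0 | 0
   4 | 001001100 | 0 | 0
   5 | 010011000 | 0 | 1
   6 | 100110001 | 1 | 0
   7 | 001100010 | 0 | 0
   8 | 011000100 | 0 | 0
   9 | 110001000 | 1 | 1
  10 | 100010001 | 1 | 0
  11 | 000100010 | 0 | 0
  12 | 001000100 | 0 | 0
  13 | 010001000 | 0 | 0
  14 | 100010000 | 1 | 0
  15 | 000100000 | 0 | 0
  16 | 001000000 | 0 | 0
  17 | 010000000 | 0 | 0
  18 | 100000000 | 1 | 1
  19 | 000000001 | 0 | 0
  20 | 000000010 | 0 | 0
  21 | 000000100 | 0 | 0
  22 | 000001000 | 0 | 0
  23 | 000010000 | 0 | 1
  24 | 000100001 | 0 | 0
  25 | 001000010 | 0 | 0
  26 | 010000100 | 0 | 0
  27 | 100001000 | 1 | 1
  28 | 000010001 | 0 | 1
  29 | 000100011 | 0 | 0
  30 | 001000110 | 0 | 0
  31 | 010001100 | 0 | 0
  32 | 100011000 | 1 | 0
  33 | 000110000 | 0 | 1
  34 | 001100001 | 0 | 0
  35 | 011000010 | 0 | 0
  36 | 110000100 | 1 | 1
  37 | 100001001 | 1 | 1
  38 | 000010011 | 0 | 1
  39 | 000100111 | 0 | 0
  40 | 001001110 | 0 | 0
  41 | 010011100 | 0 | 1
  42 | 100111001 | 1 | 0

1110001001100010001000000001000010001100001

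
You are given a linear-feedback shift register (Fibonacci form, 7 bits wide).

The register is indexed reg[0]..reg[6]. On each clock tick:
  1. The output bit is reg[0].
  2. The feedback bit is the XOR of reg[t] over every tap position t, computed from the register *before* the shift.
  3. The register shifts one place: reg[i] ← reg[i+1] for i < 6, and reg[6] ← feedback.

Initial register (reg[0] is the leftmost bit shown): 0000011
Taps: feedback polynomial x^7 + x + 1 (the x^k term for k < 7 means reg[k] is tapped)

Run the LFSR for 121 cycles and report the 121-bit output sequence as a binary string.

tick  register→output (feedback)
  0  0000011→0 (0)
  1  0000110→0 (0)
  2  0001100→0 (0)
  3  0011000→0 (0)
  4  0110000→0 (1)
  5  1100001→1 (0)
  6  1000010→1 (1)
  7  0000101→0 (0)
  8  0001010→0 (0)
  9  0010100→0 (0)
 10  0101000→0 (1)
 11  1010001→1 (1)
 12  0100011→0 (1)
 13  1000111→1 (1)
 14  0001111→0 (0)
 15  0011110→0 (0)
 16  0111100→0 (1)
 17  1111001→1 (0)
 18  1110010→1 (0)
 19  1100100→1 (0)
 20  1001000→1 (1)
 21  0010001→0 (0)
 22  0100010→0 (1)
 23  1000101→1 (1)
 24  0001011→0 (0)
 25  0010110→0 (0)
 26  0101100→0 (1)
 27  1011001→1 (1)
 28  0110011→0 (1)
 29  1100111→1 (0)
 30  1001110→1 (1)
 31  0011101→0 (0)
 32  0111010→0 (1)
 33  1110101→1 (0)
 34  1101010→1 (0)
 35  1010100→1 (1)
 36  0101001→0 (1)
 37  1010011→1 (1)
 38  0100111→0 (1)
 39  1001111→1 (1)
 40  0011111→0 (0)
 41  0111110→0 (1)
 42  1111101→1 (0)
 43  1111010→1 (0)
 44  1110100→1 (0)
 45  1101000→1 (0)
 46  1010000→1 (1)
 47  0100001→0 (1)
 48  1000011→1 (1)
 49  0000111→0 (0)
 50  0001110→0 (0)
 51  0011100→0 (0)
 52  0111000→0 (1)
 53  1110001→1 (0)
 54  1100010→1 (0)
 55  1000100→1 (1)
 56  0001001→0 (0)
 57  0010010→0 (0)
 58  0100100→0 (1)
 59  1001001→1 (1)
 60  0010011→0 (0)
 61  0100110→0 (1)
 62  1001101→1 (1)
 63  0011011→0 (0)
 64  0110110→0 (1)
 65  1101101→1 (0)
 66  1011010→1 (1)
 67  0110101→0 (1)
 68  1101011→1 (0)
 69  1010110→1 (1)
 70  0101101→0 (1)
 71  1011011→1 (1)
 72  0110111→0 (1)
 73  1101111→1 (0)
 74  1011110→1 (1)
 75  0111101→0 (1)
 76  1111011→1 (0)
 77  1110110→1 (0)
 78  1101100→1 (0)
 79  1011000→1 (1)
 80  0110001→0 (1)
 81  1100011→1 (0)
 82  1000110→1 (1)
 83  0001101→0 (0)
 84  0011010→0 (0)
 85  0110100→0 (1)
 86  1101001→1 (0)
 87  1010010→1 (1)
 88  0100101→0 (1)
 89  1001011→1 (1)
 90  0010111→0 (0)
 91  0101110→0 (1)
 92  1011101→1 (1)
 93  0111011→0 (1)
 94  1110111→1 (0)
 95  1101110→1 (0)
 96  1011100→1 (1)
 97  0111001→0 (1)
 98  1110011→1 (0)
 99  1100110→1 (0)
100  1001100→1 (1)
101  0011001→0 (0)
102  0110010→0 (1)
103  1100101→1 (0)
104  1001010→1 (1)
105  0010101→0 (0)
106  0101010→0 (1)
107  1010101→1 (1)
108  0101011→0 (1)
109  1010111→1 (1)
110  0101111→0 (1)
111  1011111→1 (1)
112  0111111→0 (1)
113  1111111→1 (0)
114  1111110→1 (0)
115  1111100→1 (0)
116  1111000→1 (0)
117  1110000→1 (0)
118  1100000→1 (0)
119  1000000→1 (1)
120  0000001→0 (0)

0000011000010100011110010001011001110101001111101000011100010010011011010110111101100011010010111011100110010101011111110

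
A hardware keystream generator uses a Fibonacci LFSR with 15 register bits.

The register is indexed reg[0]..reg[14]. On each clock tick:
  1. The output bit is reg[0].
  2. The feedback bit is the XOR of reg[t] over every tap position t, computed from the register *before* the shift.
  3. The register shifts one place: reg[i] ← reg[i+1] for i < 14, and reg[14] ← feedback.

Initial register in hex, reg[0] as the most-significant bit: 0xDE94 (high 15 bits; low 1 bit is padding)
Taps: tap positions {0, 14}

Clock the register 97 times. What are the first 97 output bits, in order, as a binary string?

1101111010010101001010011100110001100010111011110111100101101011010111001001101100101110001001000

k : reg_k → out_k, fb_k
0: 110111101001010 → 1, fb=1
1: 101111010010101 → 1, fb=0
2: 011110100101010 → 0, fb=0
3: 111101001010100 → 1, fb=1
4: 111010010101001 → 1, fb=0
5: 110100101010010 → 1, fb=1
6: 101001010100101 → 1, fb=0
7: 010010101001010 → 0, fb=0
8: 100101010010100 → 1, fb=1
9: 001010100101001 → 0, fb=1
10: 010101001010011 → 0, fb=1
11: 101010010100111 → 1, fb=0
12: 010100101001110 → 0, fb=0
13: 101001010011100 → 1, fb=1
14: 010010100111001 → 0, fb=1
15: 100101001110011 → 1, fb=0
16: 001010011100110 → 0, fb=0
17: 010100111001100 → 0, fb=0
18: 101001110011000 → 1, fb=1
19: 010011100110001 → 0, fb=1
20: 100111001100011 → 1, fb=0
21: 001110011000110 → 0, fb=0
22: 011100110001100 → 0, fb=0
23: 111001100011000 → 1, fb=1
24: 110011000110001 → 1, fb=0
25: 100110001100010 → 1, fb=1
26: 001100011000101 → 0, fb=1
27: 011000110001011 → 0, fb=1
28: 110001100010111 → 1, fb=0
29: 100011000101110 → 1, fb=1
30: 000110001011101 → 0, fb=1
31: 001100010111011 → 0, fb=1
32: 011000101110111 → 0, fb=1
33: 110001011101111 → 1, fb=0
34: 100010111011110 → 1, fb=1
35: 000101110111101 → 0, fb=1
36: 001011101111011 → 0, fb=1
37: 010111011110111 → 0, fb=1
38: 101110111101111 → 1, fb=0
39: 011101111011110 → 0, fb=0
40: 111011110111100 → 1, fb=1
41: 110111101111001 → 1, fb=0
42: 101111011110010 → 1, fb=1
43: 011110111100101 → 0, fb=1
44: 111101111001011 → 1, fb=0
45: 111011110010110 → 1, fb=1
46: 110111100101101 → 1, fb=0
47: 101111001011010 → 1, fb=1
48: 011110010110101 → 0, fb=1
49: 111100101101011 → 1, fb=0
50: 111001011010110 → 1, fb=1
51: 110010110101101 → 1, fb=0
52: 100101101011010 → 1, fb=1
53: 001011010110101 → 0, fb=1
54: 010110101101011 → 0, fb=1
55: 101101011010111 → 1, fb=0
56: 011010110101110 → 0, fb=0
57: 110101101011100 → 1, fb=1
58: 101011010111001 → 1, fb=0
59: 010110101110010 → 0, fb=0
60: 101101011100100 → 1, fb=1
61: 011010111001001 → 0, fb=1
62: 110101110010011 → 1, fb=0
63: 101011100100110 → 1, fb=1
64: 010111001001101 → 0, fb=1
65: 101110010011011 → 1, fb=0
66: 011100100110110 → 0, fb=0
67: 111001001101100 → 1, fb=1
68: 110010011011001 → 1, fb=0
69: 100100110110010 → 1, fb=1
70: 001001101100101 → 0, fb=1
71: 010011011001011 → 0, fb=1
72: 100110110010111 → 1, fb=0
73: 001101100101110 → 0, fb=0
74: 011011001011100 → 0, fb=0
75: 110110010111000 → 1, fb=1
76: 101100101110001 → 1, fb=0
77: 011001011100010 → 0, fb=0
78: 110010111000100 → 1, fb=1
79: 100101110001001 → 1, fb=0
80: 001011100010010 → 0, fb=0
81: 010111000100100 → 0, fb=0
82: 101110001001000 → 1, fb=1
83: 011100010010001 → 0, fb=1
84: 111000100100011 → 1, fb=0
85: 110001001000110 → 1, fb=1
86: 100010010001101 → 1, fb=0
87: 000100100011010 → 0, fb=0
88: 001001000110100 → 0, fb=0
89: 010010001101000 → 0, fb=0
90: 100100011010000 → 1, fb=1
91: 001000110100001 → 0, fb=1
92: 010001101000011 → 0, fb=1
93: 100011010000111 → 1, fb=0
94: 000110100001110 → 0, fb=0
95: 001101000011100 → 0, fb=0
96: 011010000111000 → 0, fb=0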